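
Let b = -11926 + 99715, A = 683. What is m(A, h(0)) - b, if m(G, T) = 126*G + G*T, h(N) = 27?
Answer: 16710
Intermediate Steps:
b = 87789
m(A, h(0)) - b = 683*(126 + 27) - 1*87789 = 683*153 - 87789 = 104499 - 87789 = 16710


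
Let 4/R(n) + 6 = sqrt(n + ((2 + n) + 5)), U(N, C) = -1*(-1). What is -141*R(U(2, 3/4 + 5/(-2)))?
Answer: 188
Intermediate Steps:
U(N, C) = 1
R(n) = 4/(-6 + sqrt(7 + 2*n)) (R(n) = 4/(-6 + sqrt(n + ((2 + n) + 5))) = 4/(-6 + sqrt(n + (7 + n))) = 4/(-6 + sqrt(7 + 2*n)))
-141*R(U(2, 3/4 + 5/(-2))) = -564/(-6 + sqrt(7 + 2*1)) = -564/(-6 + sqrt(7 + 2)) = -564/(-6 + sqrt(9)) = -564/(-6 + 3) = -564/(-3) = -564*(-1)/3 = -141*(-4/3) = 188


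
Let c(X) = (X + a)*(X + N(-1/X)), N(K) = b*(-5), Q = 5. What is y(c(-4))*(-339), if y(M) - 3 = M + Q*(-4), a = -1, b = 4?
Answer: -34917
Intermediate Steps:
N(K) = -20 (N(K) = 4*(-5) = -20)
c(X) = (-1 + X)*(-20 + X) (c(X) = (X - 1)*(X - 20) = (-1 + X)*(-20 + X))
y(M) = -17 + M (y(M) = 3 + (M + 5*(-4)) = 3 + (M - 20) = 3 + (-20 + M) = -17 + M)
y(c(-4))*(-339) = (-17 + (20 + (-4)² - 21*(-4)))*(-339) = (-17 + (20 + 16 + 84))*(-339) = (-17 + 120)*(-339) = 103*(-339) = -34917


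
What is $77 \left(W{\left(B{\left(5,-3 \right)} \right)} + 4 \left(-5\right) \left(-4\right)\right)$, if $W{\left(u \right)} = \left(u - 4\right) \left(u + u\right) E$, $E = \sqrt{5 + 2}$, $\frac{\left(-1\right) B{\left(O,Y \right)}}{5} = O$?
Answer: $6160 + 111650 \sqrt{7} \approx 3.0156 \cdot 10^{5}$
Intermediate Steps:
$B{\left(O,Y \right)} = - 5 O$
$E = \sqrt{7} \approx 2.6458$
$W{\left(u \right)} = 2 u \sqrt{7} \left(-4 + u\right)$ ($W{\left(u \right)} = \left(u - 4\right) \left(u + u\right) \sqrt{7} = \left(-4 + u\right) 2 u \sqrt{7} = 2 u \left(-4 + u\right) \sqrt{7} = 2 u \sqrt{7} \left(-4 + u\right)$)
$77 \left(W{\left(B{\left(5,-3 \right)} \right)} + 4 \left(-5\right) \left(-4\right)\right) = 77 \left(2 \left(\left(-5\right) 5\right) \sqrt{7} \left(-4 - 25\right) + 4 \left(-5\right) \left(-4\right)\right) = 77 \left(2 \left(-25\right) \sqrt{7} \left(-4 - 25\right) - -80\right) = 77 \left(2 \left(-25\right) \sqrt{7} \left(-29\right) + 80\right) = 77 \left(1450 \sqrt{7} + 80\right) = 77 \left(80 + 1450 \sqrt{7}\right) = 6160 + 111650 \sqrt{7}$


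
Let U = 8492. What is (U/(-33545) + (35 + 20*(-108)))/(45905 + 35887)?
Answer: -71291617/2743712640 ≈ -0.025984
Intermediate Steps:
(U/(-33545) + (35 + 20*(-108)))/(45905 + 35887) = (8492/(-33545) + (35 + 20*(-108)))/(45905 + 35887) = (8492*(-1/33545) + (35 - 2160))/81792 = (-8492/33545 - 2125)*(1/81792) = -71291617/33545*1/81792 = -71291617/2743712640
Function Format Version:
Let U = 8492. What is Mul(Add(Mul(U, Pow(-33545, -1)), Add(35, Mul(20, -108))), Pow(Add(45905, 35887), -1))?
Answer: Rational(-71291617, 2743712640) ≈ -0.025984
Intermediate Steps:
Mul(Add(Mul(U, Pow(-33545, -1)), Add(35, Mul(20, -108))), Pow(Add(45905, 35887), -1)) = Mul(Add(Mul(8492, Pow(-33545, -1)), Add(35, Mul(20, -108))), Pow(Add(45905, 35887), -1)) = Mul(Add(Mul(8492, Rational(-1, 33545)), Add(35, -2160)), Pow(81792, -1)) = Mul(Add(Rational(-8492, 33545), -2125), Rational(1, 81792)) = Mul(Rational(-71291617, 33545), Rational(1, 81792)) = Rational(-71291617, 2743712640)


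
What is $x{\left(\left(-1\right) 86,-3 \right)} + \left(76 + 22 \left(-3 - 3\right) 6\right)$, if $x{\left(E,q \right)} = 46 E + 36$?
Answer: $-4636$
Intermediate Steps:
$x{\left(E,q \right)} = 36 + 46 E$
$x{\left(\left(-1\right) 86,-3 \right)} + \left(76 + 22 \left(-3 - 3\right) 6\right) = \left(36 + 46 \left(\left(-1\right) 86\right)\right) + \left(76 + 22 \left(-3 - 3\right) 6\right) = \left(36 + 46 \left(-86\right)\right) + \left(76 + 22 \left(\left(-6\right) 6\right)\right) = \left(36 - 3956\right) + \left(76 + 22 \left(-36\right)\right) = -3920 + \left(76 - 792\right) = -3920 - 716 = -4636$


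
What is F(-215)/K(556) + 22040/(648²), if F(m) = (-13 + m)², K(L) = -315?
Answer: -303074263/1837080 ≈ -164.98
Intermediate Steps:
F(-215)/K(556) + 22040/(648²) = (-13 - 215)²/(-315) + 22040/(648²) = (-228)²*(-1/315) + 22040/419904 = 51984*(-1/315) + 22040*(1/419904) = -5776/35 + 2755/52488 = -303074263/1837080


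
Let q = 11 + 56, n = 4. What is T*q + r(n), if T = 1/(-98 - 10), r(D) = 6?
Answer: 581/108 ≈ 5.3796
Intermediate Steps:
q = 67
T = -1/108 (T = 1/(-108) = -1/108 ≈ -0.0092593)
T*q + r(n) = -1/108*67 + 6 = -67/108 + 6 = 581/108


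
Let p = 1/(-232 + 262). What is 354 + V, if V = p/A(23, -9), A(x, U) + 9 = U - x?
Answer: 435419/1230 ≈ 354.00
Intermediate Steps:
A(x, U) = -9 + U - x (A(x, U) = -9 + (U - x) = -9 + U - x)
p = 1/30 ≈ 0.033333
V = -1/1230 (V = 1/(30*(-9 - 9 - 1*23)) = 1/(30*(-9 - 9 - 23)) = (1/30)/(-41) = (1/30)*(-1/41) = -1/1230 ≈ -0.00081301)
354 + V = 354 - 1/1230 = 435419/1230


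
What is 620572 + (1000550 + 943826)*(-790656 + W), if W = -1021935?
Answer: -3524357817644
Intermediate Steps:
620572 + (1000550 + 943826)*(-790656 + W) = 620572 + (1000550 + 943826)*(-790656 - 1021935) = 620572 + 1944376*(-1812591) = 620572 - 3524358438216 = -3524357817644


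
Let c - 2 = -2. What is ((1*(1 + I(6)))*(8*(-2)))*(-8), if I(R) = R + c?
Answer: 896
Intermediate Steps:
c = 0 (c = 2 - 2 = 0)
I(R) = R (I(R) = R + 0 = R)
((1*(1 + I(6)))*(8*(-2)))*(-8) = ((1*(1 + 6))*(8*(-2)))*(-8) = ((1*7)*(-16))*(-8) = (7*(-16))*(-8) = -112*(-8) = 896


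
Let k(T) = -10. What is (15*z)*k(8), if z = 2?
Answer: -300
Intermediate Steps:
(15*z)*k(8) = (15*2)*(-10) = 30*(-10) = -300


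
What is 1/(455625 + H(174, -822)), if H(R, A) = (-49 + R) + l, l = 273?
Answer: 1/456023 ≈ 2.1929e-6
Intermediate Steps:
H(R, A) = 224 + R (H(R, A) = (-49 + R) + 273 = 224 + R)
1/(455625 + H(174, -822)) = 1/(455625 + (224 + 174)) = 1/(455625 + 398) = 1/456023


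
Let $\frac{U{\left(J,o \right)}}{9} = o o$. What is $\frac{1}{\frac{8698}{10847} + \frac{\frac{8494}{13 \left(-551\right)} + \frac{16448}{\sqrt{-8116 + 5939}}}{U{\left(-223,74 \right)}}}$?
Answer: $\frac{2133020331924638751116928042}{1710512622559901032508421091} + \frac{407799775916193694577856 i \sqrt{2177}}{1710512622559901032508421091} \approx 1.247 + 0.011124 i$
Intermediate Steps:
$U{\left(J,o \right)} = 9 o^{2}$ ($U{\left(J,o \right)} = 9 o o = 9 o^{2}$)
$\frac{1}{\frac{8698}{10847} + \frac{\frac{8494}{13 \left(-551\right)} + \frac{16448}{\sqrt{-8116 + 5939}}}{U{\left(-223,74 \right)}}} = \frac{1}{\frac{8698}{10847} + \frac{\frac{8494}{13 \left(-551\right)} + \frac{16448}{\sqrt{-8116 + 5939}}}{9 \cdot 74^{2}}} = \frac{1}{8698 \cdot \frac{1}{10847} + \frac{\frac{8494}{-7163} + \frac{16448}{\sqrt{-2177}}}{9 \cdot 5476}} = \frac{1}{\frac{8698}{10847} + \frac{8494 \left(- \frac{1}{7163}\right) + \frac{16448}{i \sqrt{2177}}}{49284}} = \frac{1}{\frac{8698}{10847} + \left(- \frac{8494}{7163} + 16448 \left(- \frac{i \sqrt{2177}}{2177}\right)\right) \frac{1}{49284}} = \frac{1}{\frac{8698}{10847} + \left(- \frac{8494}{7163} - \frac{16448 i \sqrt{2177}}{2177}\right) \frac{1}{49284}} = \frac{1}{\frac{8698}{10847} - \left(\frac{4247}{176510646} + \frac{4112 i \sqrt{2177}}{26822817}\right)} = \frac{1}{\frac{1535243531699}{1914610977162} - \frac{4112 i \sqrt{2177}}{26822817}}$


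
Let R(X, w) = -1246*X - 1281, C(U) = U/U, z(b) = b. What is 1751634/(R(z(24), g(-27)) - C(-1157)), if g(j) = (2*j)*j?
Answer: -875817/15593 ≈ -56.167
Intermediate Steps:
g(j) = 2*j**2
C(U) = 1
R(X, w) = -1281 - 1246*X
1751634/(R(z(24), g(-27)) - C(-1157)) = 1751634/((-1281 - 1246*24) - 1*1) = 1751634/((-1281 - 29904) - 1) = 1751634/(-31185 - 1) = 1751634/(-31186) = 1751634*(-1/31186) = -875817/15593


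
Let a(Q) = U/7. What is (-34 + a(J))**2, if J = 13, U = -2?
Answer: 57600/49 ≈ 1175.5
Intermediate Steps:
a(Q) = -2/7
(-34 + a(J))**2 = (-34 - 2/7)**2 = (-240/7)**2 = 57600/49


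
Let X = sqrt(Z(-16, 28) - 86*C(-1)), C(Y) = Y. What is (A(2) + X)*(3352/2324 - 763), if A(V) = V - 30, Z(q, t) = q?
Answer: 1769860/83 - 442465*sqrt(70)/581 ≈ 14952.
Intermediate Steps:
A(V) = -30 + V
X = sqrt(70) (X = sqrt(-16 - 86*(-1)) = sqrt(-16 + 86) = sqrt(70) ≈ 8.3666)
(A(2) + X)*(3352/2324 - 763) = ((-30 + 2) + sqrt(70))*(3352/2324 - 763) = (-28 + sqrt(70))*(3352*(1/2324) - 763) = (-28 + sqrt(70))*(838/581 - 763) = (-28 + sqrt(70))*(-442465/581) = 1769860/83 - 442465*sqrt(70)/581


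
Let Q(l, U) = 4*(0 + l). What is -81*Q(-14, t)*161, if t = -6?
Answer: 730296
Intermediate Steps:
Q(l, U) = 4*l
-81*Q(-14, t)*161 = -324*(-14)*161 = -81*(-56)*161 = 4536*161 = 730296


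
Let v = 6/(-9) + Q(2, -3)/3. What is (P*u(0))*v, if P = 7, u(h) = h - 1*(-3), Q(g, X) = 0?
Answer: -14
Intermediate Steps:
u(h) = 3 + h (u(h) = h + 3 = 3 + h)
v = -⅔ (v = 6/(-9) + 0/3 = 6*(-⅑) + 0*(⅓) = -⅔ + 0 = -⅔ ≈ -0.66667)
(P*u(0))*v = (7*(3 + 0))*(-⅔) = (7*3)*(-⅔) = 21*(-⅔) = -14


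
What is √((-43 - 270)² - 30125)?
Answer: 2*√16961 ≈ 260.47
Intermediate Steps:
√((-43 - 270)² - 30125) = √((-313)² - 30125) = √(97969 - 30125) = √67844 = 2*√16961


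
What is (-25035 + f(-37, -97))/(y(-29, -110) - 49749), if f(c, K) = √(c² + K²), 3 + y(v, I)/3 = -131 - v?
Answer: 8345/16688 - √10778/50064 ≈ 0.49799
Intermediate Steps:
y(v, I) = -402 - 3*v (y(v, I) = -9 + 3*(-131 - v) = -9 + (-393 - 3*v) = -402 - 3*v)
f(c, K) = √(K² + c²)
(-25035 + f(-37, -97))/(y(-29, -110) - 49749) = (-25035 + √((-97)² + (-37)²))/((-402 - 3*(-29)) - 49749) = (-25035 + √(9409 + 1369))/((-402 + 87) - 49749) = (-25035 + √10778)/(-315 - 49749) = (-25035 + √10778)/(-50064) = (-25035 + √10778)*(-1/50064) = 8345/16688 - √10778/50064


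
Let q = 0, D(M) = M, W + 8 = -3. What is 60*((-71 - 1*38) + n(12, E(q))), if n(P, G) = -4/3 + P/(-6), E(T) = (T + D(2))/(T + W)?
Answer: -6740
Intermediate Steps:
W = -11 (W = -8 - 3 = -11)
E(T) = (2 + T)/(-11 + T) (E(T) = (T + 2)/(T - 11) = (2 + T)/(-11 + T))
n(P, G) = -4/3 - P/6 (n(P, G) = -4*1/3 + P*(-1/6) = -4/3 - P/6)
60*((-71 - 1*38) + n(12, E(q))) = 60*((-71 - 1*38) + (-4/3 - 1/6*12)) = 60*((-71 - 38) + (-4/3 - 2)) = 60*(-109 - 10/3) = 60*(-337/3) = -6740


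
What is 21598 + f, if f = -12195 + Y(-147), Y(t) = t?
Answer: 9256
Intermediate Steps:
f = -12342 (f = -12195 - 147 = -12342)
21598 + f = 21598 - 12342 = 9256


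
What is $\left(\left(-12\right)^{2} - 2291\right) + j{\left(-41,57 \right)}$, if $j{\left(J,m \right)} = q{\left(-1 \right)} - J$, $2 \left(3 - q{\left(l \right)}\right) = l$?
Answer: $- \frac{4205}{2} \approx -2102.5$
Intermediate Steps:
$q{\left(l \right)} = 3 - \frac{l}{2}$
$j{\left(J,m \right)} = \frac{7}{2} - J$ ($j{\left(J,m \right)} = \left(3 - - \frac{1}{2}\right) - J = \left(3 + \frac{1}{2}\right) - J = \frac{7}{2} - J$)
$\left(\left(-12\right)^{2} - 2291\right) + j{\left(-41,57 \right)} = \left(\left(-12\right)^{2} - 2291\right) + \left(\frac{7}{2} - -41\right) = \left(144 - 2291\right) + \left(\frac{7}{2} + 41\right) = -2147 + \frac{89}{2} = - \frac{4205}{2}$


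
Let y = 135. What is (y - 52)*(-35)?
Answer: -2905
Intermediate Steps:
(y - 52)*(-35) = (135 - 52)*(-35) = 83*(-35) = -2905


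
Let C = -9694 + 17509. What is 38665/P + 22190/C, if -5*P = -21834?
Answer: 133022089/11375514 ≈ 11.694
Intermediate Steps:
P = 21834/5 (P = -1/5*(-21834) = 21834/5 ≈ 4366.8)
C = 7815
38665/P + 22190/C = 38665/(21834/5) + 22190/7815 = 38665*(5/21834) + 22190*(1/7815) = 193325/21834 + 4438/1563 = 133022089/11375514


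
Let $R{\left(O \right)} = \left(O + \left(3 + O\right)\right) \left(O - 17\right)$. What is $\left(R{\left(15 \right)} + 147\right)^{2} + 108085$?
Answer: $114646$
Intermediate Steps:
$R{\left(O \right)} = \left(-17 + O\right) \left(3 + 2 O\right)$ ($R{\left(O \right)} = \left(3 + 2 O\right) \left(-17 + O\right) = \left(-17 + O\right) \left(3 + 2 O\right)$)
$\left(R{\left(15 \right)} + 147\right)^{2} + 108085 = \left(\left(-51 - 465 + 2 \cdot 15^{2}\right) + 147\right)^{2} + 108085 = \left(\left(-51 - 465 + 2 \cdot 225\right) + 147\right)^{2} + 108085 = \left(\left(-51 - 465 + 450\right) + 147\right)^{2} + 108085 = \left(-66 + 147\right)^{2} + 108085 = 81^{2} + 108085 = 6561 + 108085 = 114646$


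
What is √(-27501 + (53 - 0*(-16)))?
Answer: 2*I*√6862 ≈ 165.67*I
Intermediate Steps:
√(-27501 + (53 - 0*(-16))) = √(-27501 + (53 - 73*0)) = √(-27501 + (53 + 0)) = √(-27501 + 53) = √(-27448) = 2*I*√6862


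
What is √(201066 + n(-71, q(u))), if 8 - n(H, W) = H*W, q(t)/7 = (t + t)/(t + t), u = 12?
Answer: 103*√19 ≈ 448.97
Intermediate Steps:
q(t) = 7 (q(t) = 7*((t + t)/(t + t)) = 7*((2*t)/((2*t))) = 7*((2*t)*(1/(2*t))) = 7*1 = 7)
n(H, W) = 8 - H*W
√(201066 + n(-71, q(u))) = √(201066 + (8 - 1*(-71)*7)) = √(201066 + (8 + 497)) = √(201066 + 505) = √201571 = 103*√19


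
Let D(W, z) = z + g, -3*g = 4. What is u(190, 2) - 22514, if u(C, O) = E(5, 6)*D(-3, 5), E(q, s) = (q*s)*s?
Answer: -21854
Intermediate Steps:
E(q, s) = q*s²
g = -4/3 (g = -⅓*4 = -4/3 ≈ -1.3333)
D(W, z) = -4/3 + z (D(W, z) = z - 4/3 = -4/3 + z)
u(C, O) = 660 (u(C, O) = (5*6²)*(-4/3 + 5) = (5*36)*(11/3) = 180*(11/3) = 660)
u(190, 2) - 22514 = 660 - 22514 = -21854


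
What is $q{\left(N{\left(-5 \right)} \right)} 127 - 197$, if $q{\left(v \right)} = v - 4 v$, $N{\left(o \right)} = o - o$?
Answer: $-197$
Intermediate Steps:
$N{\left(o \right)} = 0$
$q{\left(v \right)} = - 3 v$
$q{\left(N{\left(-5 \right)} \right)} 127 - 197 = \left(-3\right) 0 \cdot 127 - 197 = 0 \cdot 127 - 197 = 0 - 197 = -197$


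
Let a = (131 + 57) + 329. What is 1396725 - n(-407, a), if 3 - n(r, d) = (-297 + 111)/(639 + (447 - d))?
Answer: 794734632/569 ≈ 1.3967e+6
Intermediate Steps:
a = 517 (a = 188 + 329 = 517)
n(r, d) = 3 + 186/(1086 - d) (n(r, d) = 3 - (-297 + 111)/(639 + (447 - d)) = 3 - (-186)/(1086 - d) = 3 + 186/(1086 - d))
1396725 - n(-407, a) = 1396725 - 3*(-1148 + 517)/(-1086 + 517) = 1396725 - 3*(-631)/(-569) = 1396725 - 3*(-1)*(-631)/569 = 1396725 - 1*1893/569 = 1396725 - 1893/569 = 794734632/569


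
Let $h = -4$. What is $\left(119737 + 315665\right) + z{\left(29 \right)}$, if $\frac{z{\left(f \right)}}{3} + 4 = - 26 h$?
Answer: $435702$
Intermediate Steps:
$z{\left(f \right)} = 300$ ($z{\left(f \right)} = -12 + 3 \left(\left(-26\right) \left(-4\right)\right) = -12 + 3 \cdot 104 = -12 + 312 = 300$)
$\left(119737 + 315665\right) + z{\left(29 \right)} = \left(119737 + 315665\right) + 300 = 435402 + 300 = 435702$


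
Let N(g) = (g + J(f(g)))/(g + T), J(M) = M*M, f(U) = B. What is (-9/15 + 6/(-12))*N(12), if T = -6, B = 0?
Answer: -11/5 ≈ -2.2000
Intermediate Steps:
f(U) = 0
J(M) = M²
N(g) = g/(-6 + g) (N(g) = (g + 0²)/(g - 6) = (g + 0)/(-6 + g) = g/(-6 + g))
(-9/15 + 6/(-12))*N(12) = (-9/15 + 6/(-12))*(12/(-6 + 12)) = (-9*1/15 + 6*(-1/12))*(12/6) = (-⅗ - ½)*(12*(⅙)) = -11/10*2 = -11/5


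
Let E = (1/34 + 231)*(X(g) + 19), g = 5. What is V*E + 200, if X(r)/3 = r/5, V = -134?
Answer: -11574870/17 ≈ -6.8088e+5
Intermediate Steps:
X(r) = 3*r/5 (X(r) = 3*(r/5) = 3*r/5)
E = 86405/17 (E = (1/34 + 231)*((3/5)*5 + 19) = (1/34 + 231)*(3 + 19) = (7855/34)*22 = 86405/17 ≈ 5082.6)
V*E + 200 = -134*86405/17 + 200 = -11578270/17 + 200 = -11574870/17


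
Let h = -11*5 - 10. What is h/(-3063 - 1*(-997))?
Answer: 65/2066 ≈ 0.031462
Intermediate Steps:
h = -65 (h = -55 - 10 = -65)
h/(-3063 - 1*(-997)) = -65/(-3063 - 1*(-997)) = -65/(-3063 + 997) = -65/(-2066) = -65*(-1/2066) = 65/2066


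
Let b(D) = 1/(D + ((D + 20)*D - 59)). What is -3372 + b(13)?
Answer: -1291475/383 ≈ -3372.0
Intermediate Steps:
b(D) = 1/(-59 + D + D*(20 + D)) (b(D) = 1/(D + ((20 + D)*D - 59)) = 1/(D + (D*(20 + D) - 59)) = 1/(D + (-59 + D*(20 + D))) = 1/(-59 + D + D*(20 + D)))
-3372 + b(13) = -3372 + 1/(-59 + 13**2 + 21*13) = -3372 + 1/(-59 + 169 + 273) = -3372 + 1/383 = -1291475/383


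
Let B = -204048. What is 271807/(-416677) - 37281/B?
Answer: -13309179833/28340702832 ≈ -0.46961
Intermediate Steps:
271807/(-416677) - 37281/B = 271807/(-416677) - 37281/(-204048) = 271807*(-1/416677) - 37281*(-1/204048) = -271807/416677 + 12427/68016 = -13309179833/28340702832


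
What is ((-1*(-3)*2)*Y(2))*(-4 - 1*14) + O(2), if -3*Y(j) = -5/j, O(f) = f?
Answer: -88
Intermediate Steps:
Y(j) = 5/(3*j) (Y(j) = -(-5)/(3*j) = 5/(3*j))
((-1*(-3)*2)*Y(2))*(-4 - 1*14) + O(2) = ((-1*(-3)*2)*((5/3)/2))*(-4 - 1*14) + 2 = ((3*2)*((5/3)*(½)))*(-4 - 14) + 2 = (6*(⅚))*(-18) + 2 = 5*(-18) + 2 = -90 + 2 = -88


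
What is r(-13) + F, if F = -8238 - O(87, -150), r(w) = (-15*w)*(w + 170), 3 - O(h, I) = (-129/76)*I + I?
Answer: 854187/38 ≈ 22479.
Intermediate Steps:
O(h, I) = 3 + 53*I/76 (O(h, I) = 3 - ((-129/76)*I + I) = 3 - ((-129*1/76)*I + I) = 3 - (-129*I/76 + I) = 3 - (-53)*I/76 = 3 + 53*I/76)
r(w) = -15*w*(170 + w) (r(w) = (-15*w)*(170 + w) = -15*w*(170 + w))
F = -309183/38 (F = -8238 - (3 + (53/76)*(-150)) = -8238 - (3 - 3975/38) = -8238 - 1*(-3861/38) = -8238 + 3861/38 = -309183/38 ≈ -8136.4)
r(-13) + F = -15*(-13)*(170 - 13) - 309183/38 = -15*(-13)*157 - 309183/38 = 30615 - 309183/38 = 854187/38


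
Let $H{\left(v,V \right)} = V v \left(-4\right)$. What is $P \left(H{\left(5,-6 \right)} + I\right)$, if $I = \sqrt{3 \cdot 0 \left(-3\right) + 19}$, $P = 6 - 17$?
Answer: $-1320 - 11 \sqrt{19} \approx -1367.9$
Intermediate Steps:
$H{\left(v,V \right)} = - 4 V v$
$P = -11$ ($P = 6 - 17 = -11$)
$I = \sqrt{19}$ ($I = \sqrt{0 \left(-3\right) + 19} = \sqrt{0 + 19} = \sqrt{19} \approx 4.3589$)
$P \left(H{\left(5,-6 \right)} + I\right) = - 11 \left(\left(-4\right) \left(-6\right) 5 + \sqrt{19}\right) = - 11 \left(120 + \sqrt{19}\right) = -1320 - 11 \sqrt{19}$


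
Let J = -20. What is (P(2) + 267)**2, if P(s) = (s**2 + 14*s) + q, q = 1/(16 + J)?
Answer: 1428025/16 ≈ 89252.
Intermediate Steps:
q = -1/4 (q = 1/(16 - 20) = 1/(-4) = -1/4 ≈ -0.25000)
P(s) = -1/4 + s**2 + 14*s (P(s) = (s**2 + 14*s) - 1/4 = -1/4 + s**2 + 14*s)
(P(2) + 267)**2 = ((-1/4 + 2**2 + 14*2) + 267)**2 = ((-1/4 + 4 + 28) + 267)**2 = (127/4 + 267)**2 = (1195/4)**2 = 1428025/16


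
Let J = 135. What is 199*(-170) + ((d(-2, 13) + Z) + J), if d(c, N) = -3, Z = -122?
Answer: -33820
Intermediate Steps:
199*(-170) + ((d(-2, 13) + Z) + J) = 199*(-170) + ((-3 - 122) + 135) = -33830 + (-125 + 135) = -33830 + 10 = -33820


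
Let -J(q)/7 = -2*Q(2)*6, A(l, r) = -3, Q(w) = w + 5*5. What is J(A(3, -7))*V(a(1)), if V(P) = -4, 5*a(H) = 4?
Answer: -9072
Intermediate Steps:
Q(w) = 25 + w (Q(w) = w + 25 = 25 + w)
a(H) = 4/5 (a(H) = (1/5)*4 = 4/5)
J(q) = 2268 (J(q) = -7*(-2*(25 + 2))*6 = -7*(-2*27)*6 = -(-378)*6 = -7*(-324) = 2268)
J(A(3, -7))*V(a(1)) = 2268*(-4) = -9072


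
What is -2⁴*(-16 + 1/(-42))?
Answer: 5384/21 ≈ 256.38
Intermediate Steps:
-2⁴*(-16 + 1/(-42)) = -16*(-16 - 1/42) = -16*(-673)/42 = -1*(-5384/21) = 5384/21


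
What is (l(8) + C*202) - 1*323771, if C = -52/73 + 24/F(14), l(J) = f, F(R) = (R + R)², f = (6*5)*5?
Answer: -1158084894/3577 ≈ -3.2376e+5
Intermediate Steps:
f = 150 (f = 30*5 = 150)
F(R) = 4*R² (F(R) = (2*R)² = 4*R²)
l(J) = 150
C = -4877/7154 (C = -52/73 + 24/((4*14²)) = -52*1/73 + 24/((4*196)) = -52/73 + 24/784 = -52/73 + 24*(1/784) = -52/73 + 3/98 = -4877/7154 ≈ -0.68172)
(l(8) + C*202) - 1*323771 = (150 - 4877/7154*202) - 1*323771 = (150 - 492577/3577) - 323771 = 43973/3577 - 323771 = -1158084894/3577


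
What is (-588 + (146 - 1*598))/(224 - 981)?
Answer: 1040/757 ≈ 1.3738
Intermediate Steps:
(-588 + (146 - 1*598))/(224 - 981) = (-588 + (146 - 598))/(-757) = -(-588 - 452)/757 = -1/757*(-1040) = 1040/757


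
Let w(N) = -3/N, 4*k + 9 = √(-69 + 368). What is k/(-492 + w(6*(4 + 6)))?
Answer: 45/9841 - 5*√299/9841 ≈ -0.0042128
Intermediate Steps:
k = -9/4 + √299/4 (k = -9/4 + √(-69 + 368)/4 = -9/4 + √299/4 ≈ 2.0729)
k/(-492 + w(6*(4 + 6))) = (-9/4 + √299/4)/(-492 - 3*1/(6*(4 + 6))) = (-9/4 + √299/4)/(-492 - 3/(6*10)) = (-9/4 + √299/4)/(-492 - 3/60) = (-9/4 + √299/4)/(-492 - 3*1/60) = (-9/4 + √299/4)/(-492 - 1/20) = (-9/4 + √299/4)/(-9841/20) = (-9/4 + √299/4)*(-20/9841) = 45/9841 - 5*√299/9841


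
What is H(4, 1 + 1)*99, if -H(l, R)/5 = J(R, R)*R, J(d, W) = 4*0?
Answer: 0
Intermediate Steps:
J(d, W) = 0
H(l, R) = 0 (H(l, R) = -0*R = -5*0 = 0)
H(4, 1 + 1)*99 = 0*99 = 0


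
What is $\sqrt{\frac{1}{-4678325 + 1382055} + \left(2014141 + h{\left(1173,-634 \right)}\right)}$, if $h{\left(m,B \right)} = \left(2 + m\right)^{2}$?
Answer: $\frac{\sqrt{36885476621648585130}}{3296270} \approx 1842.5$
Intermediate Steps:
$\sqrt{\frac{1}{-4678325 + 1382055} + \left(2014141 + h{\left(1173,-634 \right)}\right)} = \sqrt{\frac{1}{-4678325 + 1382055} + \left(2014141 + \left(2 + 1173\right)^{2}\right)} = \sqrt{\frac{1}{-3296270} + \left(2014141 + 1175^{2}\right)} = \sqrt{- \frac{1}{3296270} + \left(2014141 + 1380625\right)} = \sqrt{- \frac{1}{3296270} + 3394766} = \sqrt{\frac{11190065322819}{3296270}} = \frac{\sqrt{36885476621648585130}}{3296270}$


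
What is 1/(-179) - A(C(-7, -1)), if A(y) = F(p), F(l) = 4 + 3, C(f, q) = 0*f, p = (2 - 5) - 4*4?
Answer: -1254/179 ≈ -7.0056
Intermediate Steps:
p = -19 (p = -3 - 16 = -19)
C(f, q) = 0
F(l) = 7
A(y) = 7
1/(-179) - A(C(-7, -1)) = 1/(-179) - 1*7 = -1/179 - 7 = -1254/179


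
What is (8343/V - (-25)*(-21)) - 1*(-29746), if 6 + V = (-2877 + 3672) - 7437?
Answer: 64750955/2216 ≈ 29220.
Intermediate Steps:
V = -6648 (V = -6 + ((-2877 + 3672) - 7437) = -6 + (795 - 7437) = -6 - 6642 = -6648)
(8343/V - (-25)*(-21)) - 1*(-29746) = (8343/(-6648) - (-25)*(-21)) - 1*(-29746) = (8343*(-1/6648) - 1*525) + 29746 = (-2781/2216 - 525) + 29746 = -1166181/2216 + 29746 = 64750955/2216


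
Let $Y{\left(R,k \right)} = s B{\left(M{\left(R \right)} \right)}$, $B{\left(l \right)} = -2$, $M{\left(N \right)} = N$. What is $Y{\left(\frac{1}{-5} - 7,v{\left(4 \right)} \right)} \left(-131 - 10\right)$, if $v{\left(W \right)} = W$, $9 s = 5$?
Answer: $\frac{470}{3} \approx 156.67$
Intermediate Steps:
$s = \frac{5}{9}$ ($s = \frac{1}{9} \cdot 5 = \frac{5}{9} \approx 0.55556$)
$Y{\left(R,k \right)} = - \frac{10}{9}$ ($Y{\left(R,k \right)} = \frac{5}{9} \left(-2\right) = - \frac{10}{9}$)
$Y{\left(\frac{1}{-5} - 7,v{\left(4 \right)} \right)} \left(-131 - 10\right) = - \frac{10 \left(-131 - 10\right)}{9} = \left(- \frac{10}{9}\right) \left(-141\right) = \frac{470}{3}$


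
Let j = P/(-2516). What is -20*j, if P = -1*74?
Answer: -10/17 ≈ -0.58823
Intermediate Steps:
P = -74
j = 1/34 (j = -74/(-2516) = -74*(-1/2516) = 1/34 ≈ 0.029412)
-20*j = -20*1/34 = -10/17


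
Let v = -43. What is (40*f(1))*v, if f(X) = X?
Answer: -1720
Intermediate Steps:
(40*f(1))*v = (40*1)*(-43) = 40*(-43) = -1720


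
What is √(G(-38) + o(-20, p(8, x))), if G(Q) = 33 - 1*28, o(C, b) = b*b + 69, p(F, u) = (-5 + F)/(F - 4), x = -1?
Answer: √1193/4 ≈ 8.6350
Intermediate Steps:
p(F, u) = (-5 + F)/(-4 + F)
o(C, b) = 69 + b² (o(C, b) = b² + 69 = 69 + b²)
G(Q) = 5 (G(Q) = 33 - 28 = 5)
√(G(-38) + o(-20, p(8, x))) = √(5 + (69 + ((-5 + 8)/(-4 + 8))²)) = √(5 + (69 + (3/4)²)) = √(5 + (69 + ((¼)*3)²)) = √(5 + (69 + (¾)²)) = √(5 + (69 + 9/16)) = √(5 + 1113/16) = √(1193/16) = √1193/4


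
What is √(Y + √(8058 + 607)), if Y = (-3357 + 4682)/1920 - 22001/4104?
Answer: √(-34963914 + 7485696*√8665)/2736 ≈ 9.4029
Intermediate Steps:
Y = -306701/65664 (Y = 1325*(1/1920) - 22001*1/4104 = 265/384 - 22001/4104 = -306701/65664 ≈ -4.6708)
√(Y + √(8058 + 607)) = √(-306701/65664 + √(8058 + 607)) = √(-306701/65664 + √8665)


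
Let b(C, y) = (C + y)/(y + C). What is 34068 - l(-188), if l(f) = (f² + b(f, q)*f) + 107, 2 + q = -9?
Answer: -1195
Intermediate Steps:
q = -11 (q = -2 - 9 = -11)
b(C, y) = 1 (b(C, y) = (C + y)/(C + y) = 1)
l(f) = 107 + f + f² (l(f) = (f² + 1*f) + 107 = (f² + f) + 107 = (f + f²) + 107 = 107 + f + f²)
34068 - l(-188) = 34068 - (107 - 188 + (-188)²) = 34068 - (107 - 188 + 35344) = 34068 - 1*35263 = 34068 - 35263 = -1195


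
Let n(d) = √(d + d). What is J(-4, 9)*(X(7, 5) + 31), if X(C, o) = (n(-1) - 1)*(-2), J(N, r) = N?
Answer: -132 + 8*I*√2 ≈ -132.0 + 11.314*I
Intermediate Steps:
n(d) = √2*√d (n(d) = √(2*d) = √2*√d)
X(C, o) = 2 - 2*I*√2 (X(C, o) = (√2*√(-1) - 1)*(-2) = (√2*I - 1)*(-2) = (I*√2 - 1)*(-2) = (-1 + I*√2)*(-2) = 2 - 2*I*√2)
J(-4, 9)*(X(7, 5) + 31) = -4*((2 - 2*I*√2) + 31) = -4*(33 - 2*I*√2) = -132 + 8*I*√2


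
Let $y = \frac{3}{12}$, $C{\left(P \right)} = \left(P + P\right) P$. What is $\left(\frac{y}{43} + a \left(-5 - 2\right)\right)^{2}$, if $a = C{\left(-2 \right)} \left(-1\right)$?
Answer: $\frac{92794689}{29584} \approx 3136.7$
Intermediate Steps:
$C{\left(P \right)} = 2 P^{2}$ ($C{\left(P \right)} = 2 P P = 2 P^{2}$)
$a = -8$ ($a = 2 \left(-2\right)^{2} \left(-1\right) = 2 \cdot 4 \left(-1\right) = 8 \left(-1\right) = -8$)
$y = \frac{1}{4}$ ($y = 3 \cdot \frac{1}{12} = \frac{1}{4} \approx 0.25$)
$\left(\frac{y}{43} + a \left(-5 - 2\right)\right)^{2} = \left(\frac{1}{4 \cdot 43} - 8 \left(-5 - 2\right)\right)^{2} = \left(\frac{1}{4} \cdot \frac{1}{43} - -56\right)^{2} = \left(\frac{1}{172} + 56\right)^{2} = \left(\frac{9633}{172}\right)^{2} = \frac{92794689}{29584}$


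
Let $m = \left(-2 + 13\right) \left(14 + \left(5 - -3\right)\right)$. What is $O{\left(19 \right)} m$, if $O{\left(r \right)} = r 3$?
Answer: $13794$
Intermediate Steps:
$O{\left(r \right)} = 3 r$
$m = 242$ ($m = 11 \left(14 + \left(5 + 3\right)\right) = 11 \left(14 + 8\right) = 11 \cdot 22 = 242$)
$O{\left(19 \right)} m = 3 \cdot 19 \cdot 242 = 57 \cdot 242 = 13794$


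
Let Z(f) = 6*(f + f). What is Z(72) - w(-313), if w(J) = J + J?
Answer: 1490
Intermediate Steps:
Z(f) = 12*f (Z(f) = 6*(2*f) = 12*f)
w(J) = 2*J
Z(72) - w(-313) = 12*72 - 2*(-313) = 864 - 1*(-626) = 864 + 626 = 1490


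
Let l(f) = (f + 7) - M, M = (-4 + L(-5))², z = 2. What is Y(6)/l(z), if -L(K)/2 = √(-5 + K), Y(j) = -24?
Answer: -24*I/(16*√10 + 33*I) ≈ -0.21705 - 0.33278*I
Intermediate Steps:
L(K) = -2*√(-5 + K)
M = (-4 - 2*I*√10)² (M = (-4 - 2*√(-5 - 5))² = (-4 - 2*I*√10)² ≈ -24.0 + 50.596*I)
l(f) = 31 + f - 16*I*√10 (l(f) = (f + 7) - (-24 + 16*I*√10) = (7 + f) + (24 - 16*I*√10) = 31 + f - 16*I*√10)
Y(6)/l(z) = -24/(31 + 2 - 16*I*√10) = -24/(33 - 16*I*√10)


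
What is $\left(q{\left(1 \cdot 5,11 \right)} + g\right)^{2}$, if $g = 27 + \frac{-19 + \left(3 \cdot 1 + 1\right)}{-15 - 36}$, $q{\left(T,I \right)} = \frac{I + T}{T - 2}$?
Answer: $\frac{2768896}{2601} \approx 1064.6$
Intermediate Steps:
$q{\left(T,I \right)} = \frac{I + T}{-2 + T}$
$g = \frac{464}{17}$ ($g = 27 + \frac{-19 + \left(3 + 1\right)}{-51} = 27 + \left(-19 + 4\right) \left(- \frac{1}{51}\right) = 27 - - \frac{5}{17} = 27 + \frac{5}{17} = \frac{464}{17} \approx 27.294$)
$\left(q{\left(1 \cdot 5,11 \right)} + g\right)^{2} = \left(\frac{11 + 1 \cdot 5}{-2 + 1 \cdot 5} + \frac{464}{17}\right)^{2} = \left(\frac{11 + 5}{-2 + 5} + \frac{464}{17}\right)^{2} = \left(\frac{1}{3} \cdot 16 + \frac{464}{17}\right)^{2} = \left(\frac{16}{3} + \frac{464}{17}\right)^{2} = \left(\frac{1664}{51}\right)^{2} = \frac{2768896}{2601}$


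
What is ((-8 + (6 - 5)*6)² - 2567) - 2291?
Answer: -4854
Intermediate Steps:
((-8 + (6 - 5)*6)² - 2567) - 2291 = ((-8 + 1*6)² - 2567) - 2291 = ((-8 + 6)² - 2567) - 2291 = ((-2)² - 2567) - 2291 = (4 - 2567) - 2291 = -2563 - 2291 = -4854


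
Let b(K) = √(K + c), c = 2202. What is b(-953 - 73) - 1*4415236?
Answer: -4415236 + 14*√6 ≈ -4.4152e+6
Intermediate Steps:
b(K) = √(2202 + K) (b(K) = √(K + 2202) = √(2202 + K))
b(-953 - 73) - 1*4415236 = √(2202 + (-953 - 73)) - 1*4415236 = √(2202 - 1026) - 4415236 = √1176 - 4415236 = 14*√6 - 4415236 = -4415236 + 14*√6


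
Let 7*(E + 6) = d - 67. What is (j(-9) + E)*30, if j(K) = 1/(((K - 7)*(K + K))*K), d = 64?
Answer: -583235/3024 ≈ -192.87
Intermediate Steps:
E = -45/7 (E = -6 + (64 - 67)/7 = -6 + (⅐)*(-3) = -6 - 3/7 = -45/7 ≈ -6.4286)
j(K) = 1/(2*K²*(-7 + K)) (j(K) = 1/(((-7 + K)*(2*K))*K) = 1/((2*K*(-7 + K))*K) = 1/(2*K²*(-7 + K)))
(j(-9) + E)*30 = ((½)/((-9)²*(-7 - 9)) - 45/7)*30 = ((½)*(1/81)/(-16) - 45/7)*30 = ((½)*(1/81)*(-1/16) - 45/7)*30 = (-1/2592 - 45/7)*30 = -116647/18144*30 = -583235/3024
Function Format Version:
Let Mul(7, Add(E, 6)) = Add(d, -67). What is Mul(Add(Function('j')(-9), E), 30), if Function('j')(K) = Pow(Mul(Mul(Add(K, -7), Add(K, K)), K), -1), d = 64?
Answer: Rational(-583235, 3024) ≈ -192.87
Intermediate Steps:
E = Rational(-45, 7) (E = Add(-6, Mul(Rational(1, 7), Add(64, -67))) = Add(-6, Mul(Rational(1, 7), -3)) = Add(-6, Rational(-3, 7)) = Rational(-45, 7) ≈ -6.4286)
Function('j')(K) = Mul(Rational(1, 2), Pow(K, -2), Pow(Add(-7, K), -1)) (Function('j')(K) = Pow(Mul(Mul(Add(-7, K), Mul(2, K)), K), -1) = Pow(Mul(Mul(2, K, Add(-7, K)), K), -1) = Pow(Mul(2, Pow(K, 2), Add(-7, K)), -1) = Mul(Rational(1, 2), Pow(K, -2), Pow(Add(-7, K), -1)))
Mul(Add(Function('j')(-9), E), 30) = Mul(Add(Mul(Rational(1, 2), Pow(-9, -2), Pow(Add(-7, -9), -1)), Rational(-45, 7)), 30) = Mul(Add(Mul(Rational(1, 2), Rational(1, 81), Pow(-16, -1)), Rational(-45, 7)), 30) = Mul(Add(Mul(Rational(1, 2), Rational(1, 81), Rational(-1, 16)), Rational(-45, 7)), 30) = Mul(Add(Rational(-1, 2592), Rational(-45, 7)), 30) = Mul(Rational(-116647, 18144), 30) = Rational(-583235, 3024)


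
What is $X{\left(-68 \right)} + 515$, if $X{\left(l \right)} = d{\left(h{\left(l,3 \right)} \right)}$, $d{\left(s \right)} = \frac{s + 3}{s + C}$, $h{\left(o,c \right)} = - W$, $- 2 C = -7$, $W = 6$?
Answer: $\frac{2581}{5} \approx 516.2$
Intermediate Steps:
$C = \frac{7}{2}$ ($C = \left(- \frac{1}{2}\right) \left(-7\right) = \frac{7}{2} \approx 3.5$)
$h{\left(o,c \right)} = -6$ ($h{\left(o,c \right)} = \left(-1\right) 6 = -6$)
$d{\left(s \right)} = \frac{3 + s}{\frac{7}{2} + s}$ ($d{\left(s \right)} = \frac{s + 3}{s + \frac{7}{2}} = \frac{3 + s}{\frac{7}{2} + s}$)
$X{\left(l \right)} = \frac{6}{5}$ ($X{\left(l \right)} = \frac{2 \left(3 - 6\right)}{7 + 2 \left(-6\right)} = 2 \frac{1}{7 - 12} \left(-3\right) = 2 \frac{1}{-5} \left(-3\right) = 2 \left(- \frac{1}{5}\right) \left(-3\right) = \frac{6}{5}$)
$X{\left(-68 \right)} + 515 = \frac{6}{5} + 515 = \frac{2581}{5}$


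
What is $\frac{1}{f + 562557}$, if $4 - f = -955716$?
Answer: $\frac{1}{1518277} \approx 6.5864 \cdot 10^{-7}$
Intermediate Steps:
$f = 955720$ ($f = 4 - -955716 = 4 + 955716 = 955720$)
$\frac{1}{f + 562557} = \frac{1}{955720 + 562557} = \frac{1}{1518277}$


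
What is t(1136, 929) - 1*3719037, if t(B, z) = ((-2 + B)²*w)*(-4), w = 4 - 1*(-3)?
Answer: -39725805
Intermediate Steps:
w = 7 (w = 4 + 3 = 7)
t(B, z) = -28*(-2 + B)² (t(B, z) = ((-2 + B)²*7)*(-4) = (7*(-2 + B)²)*(-4) = -28*(-2 + B)²)
t(1136, 929) - 1*3719037 = -28*(-2 + 1136)² - 1*3719037 = -28*1134² - 3719037 = -28*1285956 - 3719037 = -36006768 - 3719037 = -39725805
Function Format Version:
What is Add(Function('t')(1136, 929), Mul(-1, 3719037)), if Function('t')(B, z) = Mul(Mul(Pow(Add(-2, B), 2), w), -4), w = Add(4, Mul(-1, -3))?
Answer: -39725805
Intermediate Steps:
w = 7 (w = Add(4, 3) = 7)
Function('t')(B, z) = Mul(-28, Pow(Add(-2, B), 2)) (Function('t')(B, z) = Mul(Mul(Pow(Add(-2, B), 2), 7), -4) = Mul(Mul(7, Pow(Add(-2, B), 2)), -4) = Mul(-28, Pow(Add(-2, B), 2)))
Add(Function('t')(1136, 929), Mul(-1, 3719037)) = Add(Mul(-28, Pow(Add(-2, 1136), 2)), Mul(-1, 3719037)) = Add(Mul(-28, Pow(1134, 2)), -3719037) = Add(Mul(-28, 1285956), -3719037) = Add(-36006768, -3719037) = -39725805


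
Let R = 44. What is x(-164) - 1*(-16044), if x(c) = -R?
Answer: 16000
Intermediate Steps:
x(c) = -44 (x(c) = -1*44 = -44)
x(-164) - 1*(-16044) = -44 - 1*(-16044) = -44 + 16044 = 16000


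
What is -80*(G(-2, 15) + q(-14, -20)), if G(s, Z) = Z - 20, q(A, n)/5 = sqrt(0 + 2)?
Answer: 400 - 400*sqrt(2) ≈ -165.69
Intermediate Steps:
q(A, n) = 5*sqrt(2) (q(A, n) = 5*sqrt(0 + 2) = 5*sqrt(2))
G(s, Z) = -20 + Z
-80*(G(-2, 15) + q(-14, -20)) = -80*((-20 + 15) + 5*sqrt(2)) = -80*(-5 + 5*sqrt(2)) = 400 - 400*sqrt(2)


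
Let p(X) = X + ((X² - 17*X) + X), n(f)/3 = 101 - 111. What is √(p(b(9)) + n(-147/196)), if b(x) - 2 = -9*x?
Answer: 86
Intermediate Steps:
n(f) = -30 (n(f) = 3*(101 - 111) = 3*(-10) = -30)
b(x) = 2 - 9*x
p(X) = X² - 15*X (p(X) = X + (X² - 16*X) = X² - 15*X)
√(p(b(9)) + n(-147/196)) = √((2 - 9*9)*(-15 + (2 - 9*9)) - 30) = √((2 - 81)*(-15 + (2 - 81)) - 30) = √(-79*(-15 - 79) - 30) = √(-79*(-94) - 30) = √(7426 - 30) = √7396 = 86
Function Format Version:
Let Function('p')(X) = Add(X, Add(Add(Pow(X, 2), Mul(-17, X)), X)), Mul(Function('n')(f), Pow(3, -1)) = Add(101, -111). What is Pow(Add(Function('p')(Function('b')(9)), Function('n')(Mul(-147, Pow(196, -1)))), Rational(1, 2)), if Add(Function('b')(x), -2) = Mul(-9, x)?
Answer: 86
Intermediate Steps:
Function('n')(f) = -30 (Function('n')(f) = Mul(3, Add(101, -111)) = Mul(3, -10) = -30)
Function('b')(x) = Add(2, Mul(-9, x))
Function('p')(X) = Add(Pow(X, 2), Mul(-15, X)) (Function('p')(X) = Add(X, Add(Pow(X, 2), Mul(-16, X))) = Add(Pow(X, 2), Mul(-15, X)))
Pow(Add(Function('p')(Function('b')(9)), Function('n')(Mul(-147, Pow(196, -1)))), Rational(1, 2)) = Pow(Add(Mul(Add(2, Mul(-9, 9)), Add(-15, Add(2, Mul(-9, 9)))), -30), Rational(1, 2)) = Pow(Add(Mul(Add(2, -81), Add(-15, Add(2, -81))), -30), Rational(1, 2)) = Pow(Add(Mul(-79, Add(-15, -79)), -30), Rational(1, 2)) = Pow(Add(Mul(-79, -94), -30), Rational(1, 2)) = Pow(Add(7426, -30), Rational(1, 2)) = Pow(7396, Rational(1, 2)) = 86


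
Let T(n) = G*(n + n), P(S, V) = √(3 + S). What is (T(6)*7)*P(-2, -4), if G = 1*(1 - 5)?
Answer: -336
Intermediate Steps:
G = -4 (G = 1*(-4) = -4)
T(n) = -8*n (T(n) = -4*(n + n) = -8*n)
(T(6)*7)*P(-2, -4) = (-8*6*7)*√(3 - 2) = (-48*7)*√1 = -336*1 = -336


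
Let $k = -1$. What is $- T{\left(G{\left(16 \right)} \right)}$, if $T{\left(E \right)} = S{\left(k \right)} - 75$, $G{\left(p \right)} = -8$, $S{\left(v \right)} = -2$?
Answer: $77$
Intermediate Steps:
$T{\left(E \right)} = -77$ ($T{\left(E \right)} = -2 - 75 = -77$)
$- T{\left(G{\left(16 \right)} \right)} = \left(-1\right) \left(-77\right) = 77$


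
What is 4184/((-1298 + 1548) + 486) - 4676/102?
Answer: -188423/4692 ≈ -40.158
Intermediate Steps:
4184/((-1298 + 1548) + 486) - 4676/102 = 4184/(250 + 486) - 4676*1/102 = 4184/736 - 2338/51 = 4184*(1/736) - 2338/51 = 523/92 - 2338/51 = -188423/4692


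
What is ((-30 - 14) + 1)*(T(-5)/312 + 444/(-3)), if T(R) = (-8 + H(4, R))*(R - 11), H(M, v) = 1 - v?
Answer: 248024/39 ≈ 6359.6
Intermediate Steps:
T(R) = (-11 + R)*(-7 - R) (T(R) = (-8 + (1 - R))*(R - 11) = (-7 - R)*(-11 + R) = (-11 + R)*(-7 - R))
((-30 - 14) + 1)*(T(-5)/312 + 444/(-3)) = ((-30 - 14) + 1)*((77 - 1*(-5)² + 4*(-5))/312 + 444/(-3)) = (-44 + 1)*((77 - 1*25 - 20)*(1/312) + 444*(-⅓)) = -43*((77 - 25 - 20)*(1/312) - 148) = -43*(32*(1/312) - 148) = -43*(4/39 - 148) = -43*(-5768/39) = 248024/39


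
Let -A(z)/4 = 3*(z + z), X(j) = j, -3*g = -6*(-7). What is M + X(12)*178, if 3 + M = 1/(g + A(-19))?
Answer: 942787/442 ≈ 2133.0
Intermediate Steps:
g = -14 (g = -(-2)*(-7) = -⅓*42 = -14)
A(z) = -24*z (A(z) = -12*(z + z) = -12*2*z = -24*z)
M = -1325/442 (M = -3 + 1/(-14 - 24*(-19)) = -3 + 1/(-14 + 456) = -3 + 1/442 = -1325/442 ≈ -2.9977)
M + X(12)*178 = -1325/442 + 12*178 = -1325/442 + 2136 = 942787/442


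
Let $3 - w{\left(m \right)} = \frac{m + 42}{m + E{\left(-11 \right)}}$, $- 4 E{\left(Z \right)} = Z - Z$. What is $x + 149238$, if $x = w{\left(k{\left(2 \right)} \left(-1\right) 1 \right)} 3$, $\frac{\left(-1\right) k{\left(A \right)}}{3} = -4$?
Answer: $\frac{298509}{2} \approx 1.4925 \cdot 10^{5}$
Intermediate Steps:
$k{\left(A \right)} = 12$ ($k{\left(A \right)} = \left(-3\right) \left(-4\right) = 12$)
$E{\left(Z \right)} = 0$ ($E{\left(Z \right)} = - \frac{Z - Z}{4} = \left(- \frac{1}{4}\right) 0 = 0$)
$w{\left(m \right)} = 3 - \frac{42 + m}{m}$ ($w{\left(m \right)} = 3 - \frac{m + 42}{m + 0} = 3 - \frac{42 + m}{m}$)
$x = \frac{33}{2}$ ($x = \left(2 - \frac{42}{12 \left(-1\right) 1}\right) 3 = \left(2 - \frac{42}{\left(-12\right) 1}\right) 3 = \left(2 - \frac{42}{-12}\right) 3 = \left(2 - - \frac{7}{2}\right) 3 = \left(2 + \frac{7}{2}\right) 3 = \frac{11}{2} \cdot 3 = \frac{33}{2} \approx 16.5$)
$x + 149238 = \frac{33}{2} + 149238 = \frac{298509}{2}$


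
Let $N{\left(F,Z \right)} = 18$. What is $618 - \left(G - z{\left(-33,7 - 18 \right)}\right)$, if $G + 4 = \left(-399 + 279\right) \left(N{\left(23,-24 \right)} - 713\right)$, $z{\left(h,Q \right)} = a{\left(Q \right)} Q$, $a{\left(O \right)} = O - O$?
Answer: $-82778$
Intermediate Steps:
$a{\left(O \right)} = 0$
$z{\left(h,Q \right)} = 0$ ($z{\left(h,Q \right)} = 0 Q = 0$)
$G = 83396$ ($G = -4 + \left(-399 + 279\right) \left(18 - 713\right) = -4 - -83400 = -4 + 83400 = 83396$)
$618 - \left(G - z{\left(-33,7 - 18 \right)}\right) = 618 + \left(0 - 83396\right) = 618 - 83396 = -82778$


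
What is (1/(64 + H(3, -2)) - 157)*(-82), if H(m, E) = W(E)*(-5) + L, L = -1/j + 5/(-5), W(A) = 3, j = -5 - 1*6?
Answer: 6809444/529 ≈ 12872.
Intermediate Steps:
j = -11 (j = -5 - 6 = -11)
L = -10/11 (L = -1/(-11) + 5/(-5) = -1*(-1/11) + 5*(-⅕) = 1/11 - 1 = -10/11 ≈ -0.90909)
H(m, E) = -175/11 (H(m, E) = 3*(-5) - 10/11 = -15 - 10/11 = -175/11)
(1/(64 + H(3, -2)) - 157)*(-82) = (1/(64 - 175/11) - 157)*(-82) = (1/(529/11) - 157)*(-82) = (11/529 - 157)*(-82) = -83042/529*(-82) = 6809444/529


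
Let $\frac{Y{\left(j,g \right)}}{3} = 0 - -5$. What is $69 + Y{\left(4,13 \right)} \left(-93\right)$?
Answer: $-1326$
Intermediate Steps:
$Y{\left(j,g \right)} = 15$ ($Y{\left(j,g \right)} = 3 \left(0 - -5\right) = 3 \left(0 + 5\right) = 3 \cdot 5 = 15$)
$69 + Y{\left(4,13 \right)} \left(-93\right) = 69 + 15 \left(-93\right) = 69 - 1395 = -1326$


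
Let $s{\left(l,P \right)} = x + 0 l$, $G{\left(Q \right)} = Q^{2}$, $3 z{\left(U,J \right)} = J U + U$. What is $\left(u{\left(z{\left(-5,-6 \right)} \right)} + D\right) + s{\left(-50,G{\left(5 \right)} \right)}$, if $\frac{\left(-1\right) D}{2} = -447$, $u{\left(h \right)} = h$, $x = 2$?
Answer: $\frac{2713}{3} \approx 904.33$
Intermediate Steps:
$z{\left(U,J \right)} = \frac{U}{3} + \frac{J U}{3}$ ($z{\left(U,J \right)} = \frac{J U + U}{3} = \frac{U + J U}{3} = \frac{U}{3} + \frac{J U}{3}$)
$D = 894$ ($D = \left(-2\right) \left(-447\right) = 894$)
$s{\left(l,P \right)} = 2$ ($s{\left(l,P \right)} = 2 + 0 l = 2 + 0 = 2$)
$\left(u{\left(z{\left(-5,-6 \right)} \right)} + D\right) + s{\left(-50,G{\left(5 \right)} \right)} = \left(\frac{1}{3} \left(-5\right) \left(1 - 6\right) + 894\right) + 2 = \left(\frac{1}{3} \left(-5\right) \left(-5\right) + 894\right) + 2 = \left(\frac{25}{3} + 894\right) + 2 = \frac{2707}{3} + 2 = \frac{2713}{3}$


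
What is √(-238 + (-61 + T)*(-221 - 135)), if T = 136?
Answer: I*√26938 ≈ 164.13*I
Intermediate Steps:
√(-238 + (-61 + T)*(-221 - 135)) = √(-238 + (-61 + 136)*(-221 - 135)) = √(-238 + 75*(-356)) = √(-238 - 26700) = √(-26938) = I*√26938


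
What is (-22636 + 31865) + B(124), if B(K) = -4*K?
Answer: 8733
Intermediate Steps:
(-22636 + 31865) + B(124) = (-22636 + 31865) - 4*124 = 9229 - 496 = 8733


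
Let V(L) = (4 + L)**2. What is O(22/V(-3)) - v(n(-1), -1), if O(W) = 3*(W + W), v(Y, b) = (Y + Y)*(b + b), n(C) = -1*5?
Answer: 112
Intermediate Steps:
n(C) = -5
v(Y, b) = 4*Y*b (v(Y, b) = (2*Y)*(2*b) = 4*Y*b)
O(W) = 6*W (O(W) = 3*(2*W) = 6*W)
O(22/V(-3)) - v(n(-1), -1) = 6*(22/((4 - 3)**2)) - 4*(-5)*(-1) = 6*(22/(1**2)) - 1*20 = 6*(22/1) - 20 = 6*(22*1) - 20 = 6*22 - 20 = 132 - 20 = 112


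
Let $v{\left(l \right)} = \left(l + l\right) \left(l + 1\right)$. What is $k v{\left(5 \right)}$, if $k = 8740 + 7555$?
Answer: $977700$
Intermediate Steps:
$v{\left(l \right)} = 2 l \left(1 + l\right)$
$k = 16295$
$k v{\left(5 \right)} = 16295 \cdot 2 \cdot 5 \left(1 + 5\right) = 16295 \cdot 2 \cdot 5 \cdot 6 = 16295 \cdot 60 = 977700$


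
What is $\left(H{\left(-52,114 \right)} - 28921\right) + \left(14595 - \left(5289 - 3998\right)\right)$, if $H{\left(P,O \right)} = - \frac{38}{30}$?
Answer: $- \frac{234274}{15} \approx -15618.0$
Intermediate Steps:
$H{\left(P,O \right)} = - \frac{19}{15}$ ($H{\left(P,O \right)} = \left(-38\right) \frac{1}{30} = - \frac{19}{15}$)
$\left(H{\left(-52,114 \right)} - 28921\right) + \left(14595 - \left(5289 - 3998\right)\right) = \left(- \frac{19}{15} - 28921\right) + \left(14595 - \left(5289 - 3998\right)\right) = - \frac{433834}{15} + \left(14595 - \left(5289 - 3998\right)\right) = - \frac{433834}{15} + \left(14595 - 1291\right) = - \frac{433834}{15} + 13304 = - \frac{234274}{15}$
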